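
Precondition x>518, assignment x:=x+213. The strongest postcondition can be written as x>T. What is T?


Formula: sp(P, x:=E) = exists old_x. (x = E[old_x/x]) AND P[old_x/x] (old_x is the value of x before the assignment; eliminate old_x by solving x = E[old_x/x] for old_x)
Step 1: Precondition P: x>518, i.e. old_x > 518
Step 2: Assignment gives x = old_x + 213, so old_x = x - 213
Step 3: Substitute into P: x - 213 > 518
Step 4: Simplify: x > 518+213 = 731

731


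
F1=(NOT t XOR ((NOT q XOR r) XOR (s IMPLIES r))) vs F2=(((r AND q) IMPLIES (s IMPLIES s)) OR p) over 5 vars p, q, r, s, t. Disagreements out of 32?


F1 = (NOT t XOR ((NOT q XOR r) XOR (s IMPLIES r)))
F2 = (((r AND q) IMPLIES (s IMPLIES s)) OR p)
Evaluate both on each of 32 rows (bits = p,q,r,s,t):
  row 0 [00000]: F1=1 F2=1 -> 0
  row 1 [00001]: F1=0 F2=1 (differ) -> 1
  row 2 [00010]: F1=0 F2=1 (differ) -> 1
  row 3 [00011]: F1=1 F2=1 -> 0
  row 4 [00100]: F1=0 F2=1 (differ) -> 1
  row 5 [00101]: F1=1 F2=1 -> 0
  row 6 [00110]: F1=0 F2=1 (differ) -> 1
  row 7 [00111]: F1=1 F2=1 -> 0
  row 8 [01000]: F1=0 F2=1 (differ) -> 1
  row 9 [01001]: F1=1 F2=1 -> 0
  row 10 [01010]: F1=1 F2=1 -> 0
  row 11 [01011]: F1=0 F2=1 (differ) -> 1
  row 12 [01100]: F1=1 F2=1 -> 0
  row 13 [01101]: F1=0 F2=1 (differ) -> 1
  row 14 [01110]: F1=1 F2=1 -> 0
  row 15 [01111]: F1=0 F2=1 (differ) -> 1
  row 16 [10000]: F1=1 F2=1 -> 0
  row 17 [10001]: F1=0 F2=1 (differ) -> 1
  row 18 [10010]: F1=0 F2=1 (differ) -> 1
  row 19 [10011]: F1=1 F2=1 -> 0
  row 20 [10100]: F1=0 F2=1 (differ) -> 1
  row 21 [10101]: F1=1 F2=1 -> 0
  row 22 [10110]: F1=0 F2=1 (differ) -> 1
  row 23 [10111]: F1=1 F2=1 -> 0
  row 24 [11000]: F1=0 F2=1 (differ) -> 1
  row 25 [11001]: F1=1 F2=1 -> 0
  row 26 [11010]: F1=1 F2=1 -> 0
  row 27 [11011]: F1=0 F2=1 (differ) -> 1
  row 28 [11100]: F1=1 F2=1 -> 0
  row 29 [11101]: F1=0 F2=1 (differ) -> 1
  row 30 [11110]: F1=1 F2=1 -> 0
  row 31 [11111]: F1=0 F2=1 (differ) -> 1
Full result column, 8 rows per line (p,q fixed per line; r,s,t runs 000..111 left to right):
  rows 0-7 [p,q=00]: 01101010  (ones: 4)
  rows 8-15 [p,q=01]: 10010101  (ones: 4)
  rows 16-23 [p,q=10]: 01101010  (ones: 4)
  rows 24-31 [p,q=11]: 10010101  (ones: 4)
Disagreements = 4+4+4+4 = 16

16


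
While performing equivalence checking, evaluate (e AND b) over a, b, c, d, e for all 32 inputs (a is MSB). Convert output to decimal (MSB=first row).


Formula: (e AND b) over a, b, c, d, e (32 rows)
Evaluate each row (bits = a,b,c,d,e, MSB first):
  row 0 [00000]: (0 AND 0) -> 0
  row 1 [00001]: (1 AND 0) -> 0
  row 2 [00010]: (0 AND 0) -> 0
  row 3 [00011]: (1 AND 0) -> 0
  row 4 [00100]: (0 AND 0) -> 0
  row 5 [00101]: (1 AND 0) -> 0
  row 6 [00110]: (0 AND 0) -> 0
  row 7 [00111]: (1 AND 0) -> 0
  row 8 [01000]: (0 AND 1) -> 0
  row 9 [01001]: (1 AND 1) -> 1
  row 10 [01010]: (0 AND 1) -> 0
  row 11 [01011]: (1 AND 1) -> 1
  row 12 [01100]: (0 AND 1) -> 0
  row 13 [01101]: (1 AND 1) -> 1
  row 14 [01110]: (0 AND 1) -> 0
  row 15 [01111]: (1 AND 1) -> 1
  row 16 [10000]: (0 AND 0) -> 0
  row 17 [10001]: (1 AND 0) -> 0
  row 18 [10010]: (0 AND 0) -> 0
  row 19 [10011]: (1 AND 0) -> 0
  row 20 [10100]: (0 AND 0) -> 0
  row 21 [10101]: (1 AND 0) -> 0
  row 22 [10110]: (0 AND 0) -> 0
  row 23 [10111]: (1 AND 0) -> 0
  row 24 [11000]: (0 AND 1) -> 0
  row 25 [11001]: (1 AND 1) -> 1
  row 26 [11010]: (0 AND 1) -> 0
  row 27 [11011]: (1 AND 1) -> 1
  row 28 [11100]: (0 AND 1) -> 0
  row 29 [11101]: (1 AND 1) -> 1
  row 30 [11110]: (0 AND 1) -> 0
  row 31 [11111]: (1 AND 1) -> 1
Full result column, 4 rows per line (a,b,c fixed per line; d,e runs 00..11 left to right):
  rows 0-3 [a,b,c=000]: 0000  = hex 0
  rows 4-7 [a,b,c=001]: 0000  = hex 0
  rows 8-11 [a,b,c=010]: 0101  = hex 5
  rows 12-15 [a,b,c=011]: 0101  = hex 5
  rows 16-19 [a,b,c=100]: 0000  = hex 0
  rows 20-23 [a,b,c=101]: 0000  = hex 0
  rows 24-27 [a,b,c=110]: 0101  = hex 5
  rows 28-31 [a,b,c=111]: 0101  = hex 5
Output column (row 0 .. row 31) = 00000000010101010000000001010101
Output column grouped in 4s = 0000 0000 0101 0101 0000 0000 0101 0101 = 0x00550055
Convert to decimal digit by digit (value = value*16 + digit):
  0 -> 0
  0*16 + 0 = 0
  0*16 + 5 = 5
  5*16 + 5 = 85
  85*16 + 0 = 1360
  1360*16 + 0 = 21760
  21760*16 + 5 = 348165
  348165*16 + 5 = 5570645
Decimal = 5570645

5570645


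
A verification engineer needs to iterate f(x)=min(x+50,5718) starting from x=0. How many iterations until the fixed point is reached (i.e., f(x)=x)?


Step 1: x=0, cap=5718, increment=50
Step 2: x grows by 50 each step until capped at 5718; fixed point is x=5718
Step 3: iterations = ceil(5718/50) = 115

115


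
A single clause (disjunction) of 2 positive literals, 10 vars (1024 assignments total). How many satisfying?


Step 1: Total=2^10=1024
Step 2: Unsat when all 2 false: 2^8=256
Step 3: Sat=1024-256=768

768


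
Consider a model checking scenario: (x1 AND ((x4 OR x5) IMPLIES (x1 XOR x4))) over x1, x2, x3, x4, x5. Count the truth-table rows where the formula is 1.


Formula: (x1 AND ((x4 OR x5) IMPLIES (x1 XOR x4))) over 5 vars (32 rows)
Evaluate each row (x1, x2, x3, x4, x5 as bits, MSB first):
  row 0 [00000]: (0 AND ((0 OR 0) IMPLIES (0 XOR 0))) -> 0
  row 1 [00001]: (0 AND ((0 OR 1) IMPLIES (0 XOR 0))) -> 0
  row 2 [00010]: (0 AND ((1 OR 0) IMPLIES (0 XOR 1))) -> 0
  row 3 [00011]: (0 AND ((1 OR 1) IMPLIES (0 XOR 1))) -> 0
  row 4 [00100]: (0 AND ((0 OR 0) IMPLIES (0 XOR 0))) -> 0
  row 5 [00101]: (0 AND ((0 OR 1) IMPLIES (0 XOR 0))) -> 0
  row 6 [00110]: (0 AND ((1 OR 0) IMPLIES (0 XOR 1))) -> 0
  row 7 [00111]: (0 AND ((1 OR 1) IMPLIES (0 XOR 1))) -> 0
  row 8 [01000]: (0 AND ((0 OR 0) IMPLIES (0 XOR 0))) -> 0
  row 9 [01001]: (0 AND ((0 OR 1) IMPLIES (0 XOR 0))) -> 0
  row 10 [01010]: (0 AND ((1 OR 0) IMPLIES (0 XOR 1))) -> 0
  row 11 [01011]: (0 AND ((1 OR 1) IMPLIES (0 XOR 1))) -> 0
  row 12 [01100]: (0 AND ((0 OR 0) IMPLIES (0 XOR 0))) -> 0
  row 13 [01101]: (0 AND ((0 OR 1) IMPLIES (0 XOR 0))) -> 0
  row 14 [01110]: (0 AND ((1 OR 0) IMPLIES (0 XOR 1))) -> 0
  row 15 [01111]: (0 AND ((1 OR 1) IMPLIES (0 XOR 1))) -> 0
  row 16 [10000]: (1 AND ((0 OR 0) IMPLIES (1 XOR 0))) -> 1
  row 17 [10001]: (1 AND ((0 OR 1) IMPLIES (1 XOR 0))) -> 1
  row 18 [10010]: (1 AND ((1 OR 0) IMPLIES (1 XOR 1))) -> 0
  row 19 [10011]: (1 AND ((1 OR 1) IMPLIES (1 XOR 1))) -> 0
  row 20 [10100]: (1 AND ((0 OR 0) IMPLIES (1 XOR 0))) -> 1
  row 21 [10101]: (1 AND ((0 OR 1) IMPLIES (1 XOR 0))) -> 1
  row 22 [10110]: (1 AND ((1 OR 0) IMPLIES (1 XOR 1))) -> 0
  row 23 [10111]: (1 AND ((1 OR 1) IMPLIES (1 XOR 1))) -> 0
  row 24 [11000]: (1 AND ((0 OR 0) IMPLIES (1 XOR 0))) -> 1
  row 25 [11001]: (1 AND ((0 OR 1) IMPLIES (1 XOR 0))) -> 1
  row 26 [11010]: (1 AND ((1 OR 0) IMPLIES (1 XOR 1))) -> 0
  row 27 [11011]: (1 AND ((1 OR 1) IMPLIES (1 XOR 1))) -> 0
  row 28 [11100]: (1 AND ((0 OR 0) IMPLIES (1 XOR 0))) -> 1
  row 29 [11101]: (1 AND ((0 OR 1) IMPLIES (1 XOR 0))) -> 1
  row 30 [11110]: (1 AND ((1 OR 0) IMPLIES (1 XOR 1))) -> 0
  row 31 [11111]: (1 AND ((1 OR 1) IMPLIES (1 XOR 1))) -> 0
Full result column, 8 rows per line (x1,x2 fixed per line; x3,x4,x5 runs 000..111 left to right):
  rows 0-7 [x1,x2=00]: 00000000  (ones: 0)
  rows 8-15 [x1,x2=01]: 00000000  (ones: 0)
  rows 16-23 [x1,x2=10]: 11001100  (ones: 4)
  rows 24-31 [x1,x2=11]: 11001100  (ones: 4)
Count of 1-rows = 0+0+4+4 = 8

8


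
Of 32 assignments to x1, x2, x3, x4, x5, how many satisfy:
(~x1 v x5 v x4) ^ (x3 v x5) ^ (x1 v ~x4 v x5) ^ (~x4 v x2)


CNF with 4 clauses over 5 vars (32 assignments).
An assignment satisfies CNF iff every clause has >=1 true literal.
Check each row (bits = x1,x2,x3,x4,x5; clause T/F shown):
  row 0 [00000]: clauses=TFTT -> 0
  row 1 [00001]: clauses=TTTT -> 1
  row 2 [00010]: clauses=TFFF -> 0
  row 3 [00011]: clauses=TTTF -> 0
  row 4 [00100]: clauses=TTTT -> 1
  row 5 [00101]: clauses=TTTT -> 1
  row 6 [00110]: clauses=TTFF -> 0
  row 7 [00111]: clauses=TTTF -> 0
  row 8 [01000]: clauses=TFTT -> 0
  row 9 [01001]: clauses=TTTT -> 1
  row 10 [01010]: clauses=TFFT -> 0
  row 11 [01011]: clauses=TTTT -> 1
  row 12 [01100]: clauses=TTTT -> 1
  row 13 [01101]: clauses=TTTT -> 1
  row 14 [01110]: clauses=TTFT -> 0
  row 15 [01111]: clauses=TTTT -> 1
  row 16 [10000]: clauses=FFTT -> 0
  row 17 [10001]: clauses=TTTT -> 1
  row 18 [10010]: clauses=TFTF -> 0
  row 19 [10011]: clauses=TTTF -> 0
  row 20 [10100]: clauses=FTTT -> 0
  row 21 [10101]: clauses=TTTT -> 1
  row 22 [10110]: clauses=TTTF -> 0
  row 23 [10111]: clauses=TTTF -> 0
  row 24 [11000]: clauses=FFTT -> 0
  row 25 [11001]: clauses=TTTT -> 1
  row 26 [11010]: clauses=TFTT -> 0
  row 27 [11011]: clauses=TTTT -> 1
  row 28 [11100]: clauses=FTTT -> 0
  row 29 [11101]: clauses=TTTT -> 1
  row 30 [11110]: clauses=TTTT -> 1
  row 31 [11111]: clauses=TTTT -> 1
Full result column, 8 rows per line (x1,x2 fixed per line; x3,x4,x5 runs 000..111 left to right):
  rows 0-7 [x1,x2=00]: 01001100  (ones: 3)
  rows 8-15 [x1,x2=01]: 01011101  (ones: 5)
  rows 16-23 [x1,x2=10]: 01000100  (ones: 2)
  rows 24-31 [x1,x2=11]: 01010111  (ones: 5)
Satisfying assignments = 3+5+2+5 = 15

15


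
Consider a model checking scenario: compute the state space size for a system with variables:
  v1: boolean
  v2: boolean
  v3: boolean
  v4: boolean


State space = product of domain sizes of all variables.
Domain sizes:
  v1 (boolean): 2
  v2 (boolean): 2
  v3 (boolean): 2
  v4 (boolean): 2
Product = 2 * 2 * 2 * 2 = 16

16


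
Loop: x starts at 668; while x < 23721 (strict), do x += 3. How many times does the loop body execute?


Step 1: x goes from 668 toward 23721 by 3; the body runs while x<23721, so iterations = ceil((bound-start)/step)
Step 2: Distance=23053
Step 3: ceil(23053/3)=7685

7685


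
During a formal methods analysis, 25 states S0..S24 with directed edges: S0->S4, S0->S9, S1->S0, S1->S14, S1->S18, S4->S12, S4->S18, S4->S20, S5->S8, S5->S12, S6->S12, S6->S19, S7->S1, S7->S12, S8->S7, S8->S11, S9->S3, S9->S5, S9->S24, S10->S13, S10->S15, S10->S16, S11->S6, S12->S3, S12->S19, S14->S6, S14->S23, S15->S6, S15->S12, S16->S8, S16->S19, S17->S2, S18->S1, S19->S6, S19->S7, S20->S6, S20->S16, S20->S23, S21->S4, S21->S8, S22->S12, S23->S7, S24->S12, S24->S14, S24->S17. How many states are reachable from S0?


BFS from S0:
  layer 0: {S0}
  layer 1: {S4, S9}
  layer 2: {S3, S5, S12, S18, S20, S24}
  layer 3: {S1, S6, S8, S14, S16, S17, S19, S23}
  layer 4: {S2, S7, S11}
Reachable set: {S0, S1, S2, S3, S4, S5, S6, S7, S8, S9, S11, S12, S14, S16, S17, S18, S19, S20, S23, S24}
Count = 20

20


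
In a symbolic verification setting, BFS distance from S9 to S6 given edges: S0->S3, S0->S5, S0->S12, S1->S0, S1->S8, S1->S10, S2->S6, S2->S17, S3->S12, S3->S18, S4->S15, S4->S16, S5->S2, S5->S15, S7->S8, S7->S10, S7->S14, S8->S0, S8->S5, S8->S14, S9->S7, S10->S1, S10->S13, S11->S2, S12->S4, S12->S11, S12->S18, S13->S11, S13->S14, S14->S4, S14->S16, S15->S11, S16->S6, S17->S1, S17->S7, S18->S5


BFS layer-by-layer from S9:
  dist 0: {S9}
  dist 1: {S7}
  dist 2: {S8, S10, S14}
  dist 3: {S0, S1, S4, S5, S13, S16}
  dist 4: {S2, S3, S6, S11, S12, S15}
  -> S6 reached at distance 4
Shortest path length = 4

4


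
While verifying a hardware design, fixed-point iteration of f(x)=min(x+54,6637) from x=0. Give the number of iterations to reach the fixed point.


Step 1: x=0, cap=6637, increment=54
Step 2: x grows by 54 each step until capped at 6637; fixed point is x=6637
Step 3: iterations = ceil(6637/54) = 123

123


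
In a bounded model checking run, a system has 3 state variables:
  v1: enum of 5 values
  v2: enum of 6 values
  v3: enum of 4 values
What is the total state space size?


State space = product of domain sizes of all variables.
Domain sizes:
  v1 (enum of 5 values): 5
  v2 (enum of 6 values): 6
  v3 (enum of 4 values): 4
Product = 5 * 6 * 4 = 120

120


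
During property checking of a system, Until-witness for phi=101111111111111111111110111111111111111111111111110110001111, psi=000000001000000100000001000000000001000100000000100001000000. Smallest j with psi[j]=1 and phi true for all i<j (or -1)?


(phi U psi) at 0: need smallest j with psi[j]=1 and phi[i]=1 for all i in [0,j).
Scan from step 0:
  step 0: phi=1, psi=0 -> continue
  step 1: phi=0 -> phi-prefix broken from here
  step 8: psi=1 but phi already failed -> not a witness
  step 15: psi=1 but phi already failed -> not a witness
  step 23: psi=1 but phi already failed -> not a witness
  step 35: psi=1 but phi already failed -> not a witness
  step 39: psi=1 but phi already failed -> not a witness
  step 48: psi=1 but phi already failed -> not a witness
  step 53: psi=1 but phi already failed -> not a witness
  end of trace: no witness -> -1
Witness step = -1

-1


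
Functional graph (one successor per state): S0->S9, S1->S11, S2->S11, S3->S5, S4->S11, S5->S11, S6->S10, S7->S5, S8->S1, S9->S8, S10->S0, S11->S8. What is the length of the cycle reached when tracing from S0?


Trace from S0 until a state repeats:
  S0 -> S9 -> S8 -> S1 -> S11 -> S8
S8 first seen at step 2, revisited at step 5.
Cycle length = 5 - 2 = 3

3


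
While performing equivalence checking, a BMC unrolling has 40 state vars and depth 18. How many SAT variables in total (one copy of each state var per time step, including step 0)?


BMC unrolls to depth k, creating one copy of each state var for steps 0..k.
Step count = 18 + 1 = 19 (steps 0 through 18)
Vars per step = 40
Total = 40 * 19 = 760

760


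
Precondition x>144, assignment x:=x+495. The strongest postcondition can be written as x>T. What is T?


Formula: sp(P, x:=E) = exists old_x. (x = E[old_x/x]) AND P[old_x/x] (old_x is the value of x before the assignment; eliminate old_x by solving x = E[old_x/x] for old_x)
Step 1: Precondition P: x>144, i.e. old_x > 144
Step 2: Assignment gives x = old_x + 495, so old_x = x - 495
Step 3: Substitute into P: x - 495 > 144
Step 4: Simplify: x > 144+495 = 639

639


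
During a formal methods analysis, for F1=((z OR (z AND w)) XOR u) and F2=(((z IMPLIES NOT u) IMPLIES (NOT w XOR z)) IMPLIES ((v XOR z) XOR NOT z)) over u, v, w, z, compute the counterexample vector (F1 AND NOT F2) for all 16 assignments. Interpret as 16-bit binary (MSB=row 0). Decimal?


F1 = ((z OR (z AND w)) XOR u)
F2 = (((z IMPLIES NOT u) IMPLIES (NOT w XOR z)) IMPLIES ((v XOR z) XOR NOT z))
Counterexample to F1=>F2 is where F1=1 and F2=0.
Evaluate each row (bits = u,v,w,z, MSB first):
  row 0 [0000]: F1=0 F2=1 -> F1&~F2 -> 0
  row 1 [0001]: F1=1 F2=1 -> F1&~F2 -> 0
  row 2 [0010]: F1=0 F2=1 -> F1&~F2 -> 0
  row 3 [0011]: F1=1 F2=1 -> F1&~F2 -> 0
  row 4 [0100]: F1=0 F2=0 -> F1&~F2 -> 0
  row 5 [0101]: F1=1 F2=1 -> F1&~F2 -> 0
  row 6 [0110]: F1=0 F2=1 -> F1&~F2 -> 0
  row 7 [0111]: F1=1 F2=0 -> F1&~F2 -> 1
  row 8 [1000]: F1=1 F2=1 -> F1&~F2 -> 0
  row 9 [1001]: F1=0 F2=1 -> F1&~F2 -> 0
  row 10 [1010]: F1=1 F2=1 -> F1&~F2 -> 0
  row 11 [1011]: F1=0 F2=1 -> F1&~F2 -> 0
  row 12 [1100]: F1=1 F2=0 -> F1&~F2 -> 1
  row 13 [1101]: F1=0 F2=0 -> F1&~F2 -> 0
  row 14 [1110]: F1=1 F2=1 -> F1&~F2 -> 0
  row 15 [1111]: F1=0 F2=0 -> F1&~F2 -> 0
Full result column, 4 rows per line (u,v fixed per line; w,z runs 00..11 left to right):
  rows 0-3 [u,v=00]: 0000  = hex 0
  rows 4-7 [u,v=01]: 0001  = hex 1
  rows 8-11 [u,v=10]: 0000  = hex 0
  rows 12-15 [u,v=11]: 1000  = hex 8
Counterexample vector (row 0 .. row 15) = 0000000100001000
Output column grouped in 4s = 0000 0001 0000 1000 = 0x0108
Convert to decimal digit by digit (value = value*16 + digit):
  0 -> 0
  0*16 + 1 = 1
  1*16 + 0 = 16
  16*16 + 8 = 264
Decimal = 264

264


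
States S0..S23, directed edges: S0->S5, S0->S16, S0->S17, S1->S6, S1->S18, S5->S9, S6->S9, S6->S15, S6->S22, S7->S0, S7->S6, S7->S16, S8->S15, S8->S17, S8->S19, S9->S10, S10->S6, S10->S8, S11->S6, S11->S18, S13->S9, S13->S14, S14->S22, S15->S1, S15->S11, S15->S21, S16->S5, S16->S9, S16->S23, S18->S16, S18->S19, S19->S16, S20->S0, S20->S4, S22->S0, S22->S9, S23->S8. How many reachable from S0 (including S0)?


BFS from S0:
  layer 0: {S0}
  layer 1: {S5, S16, S17}
  layer 2: {S9, S23}
  layer 3: {S8, S10}
  layer 4: {S6, S15, S19}
  layer 5: {S1, S11, S21, S22}
  layer 6: {S18}
Reachable set: {S0, S1, S5, S6, S8, S9, S10, S11, S15, S16, S17, S18, S19, S21, S22, S23}
Count = 16

16


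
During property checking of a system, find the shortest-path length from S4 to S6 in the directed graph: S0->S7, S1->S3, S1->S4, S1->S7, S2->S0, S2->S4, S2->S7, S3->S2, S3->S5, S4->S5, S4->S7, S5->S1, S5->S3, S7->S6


BFS layer-by-layer from S4:
  dist 0: {S4}
  dist 1: {S5, S7}
  dist 2: {S1, S3, S6}
  -> S6 reached at distance 2
Shortest path length = 2

2


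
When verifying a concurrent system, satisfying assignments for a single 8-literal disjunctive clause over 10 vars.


Step 1: Total=2^10=1024
Step 2: Unsat when all 8 false: 2^2=4
Step 3: Sat=1024-4=1020

1020


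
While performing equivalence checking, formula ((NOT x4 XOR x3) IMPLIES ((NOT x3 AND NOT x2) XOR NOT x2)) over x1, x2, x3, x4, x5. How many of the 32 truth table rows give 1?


Formula: ((NOT x4 XOR x3) IMPLIES ((NOT x3 AND NOT x2) XOR NOT x2)) over 5 vars (32 rows)
Evaluate each row (x1, x2, x3, x4, x5 as bits, MSB first):
  row 0 [00000]: ((NOT 0 XOR 0) IMPLIES ((NOT 0 AND NOT 0) XOR NOT 0)) -> 0
  row 1 [00001]: ((NOT 0 XOR 0) IMPLIES ((NOT 0 AND NOT 0) XOR NOT 0)) -> 0
  row 2 [00010]: ((NOT 1 XOR 0) IMPLIES ((NOT 0 AND NOT 0) XOR NOT 0)) -> 1
  row 3 [00011]: ((NOT 1 XOR 0) IMPLIES ((NOT 0 AND NOT 0) XOR NOT 0)) -> 1
  row 4 [00100]: ((NOT 0 XOR 1) IMPLIES ((NOT 1 AND NOT 0) XOR NOT 0)) -> 1
  row 5 [00101]: ((NOT 0 XOR 1) IMPLIES ((NOT 1 AND NOT 0) XOR NOT 0)) -> 1
  row 6 [00110]: ((NOT 1 XOR 1) IMPLIES ((NOT 1 AND NOT 0) XOR NOT 0)) -> 1
  row 7 [00111]: ((NOT 1 XOR 1) IMPLIES ((NOT 1 AND NOT 0) XOR NOT 0)) -> 1
  row 8 [01000]: ((NOT 0 XOR 0) IMPLIES ((NOT 0 AND NOT 1) XOR NOT 1)) -> 0
  row 9 [01001]: ((NOT 0 XOR 0) IMPLIES ((NOT 0 AND NOT 1) XOR NOT 1)) -> 0
  row 10 [01010]: ((NOT 1 XOR 0) IMPLIES ((NOT 0 AND NOT 1) XOR NOT 1)) -> 1
  row 11 [01011]: ((NOT 1 XOR 0) IMPLIES ((NOT 0 AND NOT 1) XOR NOT 1)) -> 1
  row 12 [01100]: ((NOT 0 XOR 1) IMPLIES ((NOT 1 AND NOT 1) XOR NOT 1)) -> 1
  row 13 [01101]: ((NOT 0 XOR 1) IMPLIES ((NOT 1 AND NOT 1) XOR NOT 1)) -> 1
  row 14 [01110]: ((NOT 1 XOR 1) IMPLIES ((NOT 1 AND NOT 1) XOR NOT 1)) -> 0
  row 15 [01111]: ((NOT 1 XOR 1) IMPLIES ((NOT 1 AND NOT 1) XOR NOT 1)) -> 0
  row 16 [10000]: ((NOT 0 XOR 0) IMPLIES ((NOT 0 AND NOT 0) XOR NOT 0)) -> 0
  row 17 [10001]: ((NOT 0 XOR 0) IMPLIES ((NOT 0 AND NOT 0) XOR NOT 0)) -> 0
  row 18 [10010]: ((NOT 1 XOR 0) IMPLIES ((NOT 0 AND NOT 0) XOR NOT 0)) -> 1
  row 19 [10011]: ((NOT 1 XOR 0) IMPLIES ((NOT 0 AND NOT 0) XOR NOT 0)) -> 1
  row 20 [10100]: ((NOT 0 XOR 1) IMPLIES ((NOT 1 AND NOT 0) XOR NOT 0)) -> 1
  row 21 [10101]: ((NOT 0 XOR 1) IMPLIES ((NOT 1 AND NOT 0) XOR NOT 0)) -> 1
  row 22 [10110]: ((NOT 1 XOR 1) IMPLIES ((NOT 1 AND NOT 0) XOR NOT 0)) -> 1
  row 23 [10111]: ((NOT 1 XOR 1) IMPLIES ((NOT 1 AND NOT 0) XOR NOT 0)) -> 1
  row 24 [11000]: ((NOT 0 XOR 0) IMPLIES ((NOT 0 AND NOT 1) XOR NOT 1)) -> 0
  row 25 [11001]: ((NOT 0 XOR 0) IMPLIES ((NOT 0 AND NOT 1) XOR NOT 1)) -> 0
  row 26 [11010]: ((NOT 1 XOR 0) IMPLIES ((NOT 0 AND NOT 1) XOR NOT 1)) -> 1
  row 27 [11011]: ((NOT 1 XOR 0) IMPLIES ((NOT 0 AND NOT 1) XOR NOT 1)) -> 1
  row 28 [11100]: ((NOT 0 XOR 1) IMPLIES ((NOT 1 AND NOT 1) XOR NOT 1)) -> 1
  row 29 [11101]: ((NOT 0 XOR 1) IMPLIES ((NOT 1 AND NOT 1) XOR NOT 1)) -> 1
  row 30 [11110]: ((NOT 1 XOR 1) IMPLIES ((NOT 1 AND NOT 1) XOR NOT 1)) -> 0
  row 31 [11111]: ((NOT 1 XOR 1) IMPLIES ((NOT 1 AND NOT 1) XOR NOT 1)) -> 0
Full result column, 8 rows per line (x1,x2 fixed per line; x3,x4,x5 runs 000..111 left to right):
  rows 0-7 [x1,x2=00]: 00111111  (ones: 6)
  rows 8-15 [x1,x2=01]: 00111100  (ones: 4)
  rows 16-23 [x1,x2=10]: 00111111  (ones: 6)
  rows 24-31 [x1,x2=11]: 00111100  (ones: 4)
Count of 1-rows = 6+4+6+4 = 20

20


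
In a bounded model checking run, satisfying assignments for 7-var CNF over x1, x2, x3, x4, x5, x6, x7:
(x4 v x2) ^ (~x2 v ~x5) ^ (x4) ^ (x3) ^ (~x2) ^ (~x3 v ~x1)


CNF with 6 clauses over 7 vars (128 assignments).
An assignment satisfies CNF iff every clause has >=1 true literal.
Check each row (bits = x1,x2,x3,x4,x5,x6,x7; clause T/F shown):
  row 0 [0000000]: clauses=FTFFTT -> 0
  row 1 [0000001]: clauses=FTFFTT -> 0
  row 2 [0000010]: clauses=FTFFTT -> 0
  row 3 [0000011]: clauses=FTFFTT -> 0
  row 4 [0000100]: clauses=FTFFTT -> 0
  (every remaining row is evaluated the same way; all 128 results are listed next)
Full result column, 8 rows per line (x1,x2,x3,x4 fixed per line; x5,x6,x7 runs 000..111 left to right):
  rows 0-7 [x1,x2,x3,x4=0000]: 00000000  (ones: 0)
  rows 8-15 [x1,x2,x3,x4=0001]: 00000000  (ones: 0)
  rows 16-23 [x1,x2,x3,x4=0010]: 00000000  (ones: 0)
  rows 24-31 [x1,x2,x3,x4=0011]: 11111111  (ones: 8)
  rows 32-39 [x1,x2,x3,x4=0100]: 00000000  (ones: 0)
  rows 40-47 [x1,x2,x3,x4=0101]: 00000000  (ones: 0)
  rows 48-55 [x1,x2,x3,x4=0110]: 00000000  (ones: 0)
  rows 56-63 [x1,x2,x3,x4=0111]: 00000000  (ones: 0)
  rows 64-71 [x1,x2,x3,x4=1000]: 00000000  (ones: 0)
  rows 72-79 [x1,x2,x3,x4=1001]: 00000000  (ones: 0)
  rows 80-87 [x1,x2,x3,x4=1010]: 00000000  (ones: 0)
  rows 88-95 [x1,x2,x3,x4=1011]: 00000000  (ones: 0)
  rows 96-103 [x1,x2,x3,x4=1100]: 00000000  (ones: 0)
  rows 104-111 [x1,x2,x3,x4=1101]: 00000000  (ones: 0)
  rows 112-119 [x1,x2,x3,x4=1110]: 00000000  (ones: 0)
  rows 120-127 [x1,x2,x3,x4=1111]: 00000000  (ones: 0)
Satisfying assignments = 0+0+0+8+0+0+0+0+0+0+0+0+0+0+0+0 = 8

8


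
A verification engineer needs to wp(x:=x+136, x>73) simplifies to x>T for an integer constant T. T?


Formula: wp(x:=E, P) = P[E/x] (substitute E for x in postcondition)
Step 1: Postcondition: x>73
Step 2: Substitute x+136 for x: x+136>73
Step 3: Solve for x: x > 73-136 = -63

-63


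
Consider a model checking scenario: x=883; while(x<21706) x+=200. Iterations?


Step 1: x goes from 883 toward 21706 by 200; the body runs while x<21706, so iterations = ceil((bound-start)/step)
Step 2: Distance=20823
Step 3: ceil(20823/200)=105

105


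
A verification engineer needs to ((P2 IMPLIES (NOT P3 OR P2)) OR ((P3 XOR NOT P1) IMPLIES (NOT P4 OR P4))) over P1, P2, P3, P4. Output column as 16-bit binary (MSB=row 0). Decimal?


Formula: ((P2 IMPLIES (NOT P3 OR P2)) OR ((P3 XOR NOT P1) IMPLIES (NOT P4 OR P4))) over P1, P2, P3, P4 (16 rows)
Evaluate each row (bits = P1,P2,P3,P4, MSB first):
  row 0 [0000]: ((0 IMPLIES (NOT 0 OR 0)) OR ((0 XOR NOT 0) IMPLIES (NOT 0 OR 0))) -> 1
  row 1 [0001]: ((0 IMPLIES (NOT 0 OR 0)) OR ((0 XOR NOT 0) IMPLIES (NOT 1 OR 1))) -> 1
  row 2 [0010]: ((0 IMPLIES (NOT 1 OR 0)) OR ((1 XOR NOT 0) IMPLIES (NOT 0 OR 0))) -> 1
  row 3 [0011]: ((0 IMPLIES (NOT 1 OR 0)) OR ((1 XOR NOT 0) IMPLIES (NOT 1 OR 1))) -> 1
  row 4 [0100]: ((1 IMPLIES (NOT 0 OR 1)) OR ((0 XOR NOT 0) IMPLIES (NOT 0 OR 0))) -> 1
  row 5 [0101]: ((1 IMPLIES (NOT 0 OR 1)) OR ((0 XOR NOT 0) IMPLIES (NOT 1 OR 1))) -> 1
  row 6 [0110]: ((1 IMPLIES (NOT 1 OR 1)) OR ((1 XOR NOT 0) IMPLIES (NOT 0 OR 0))) -> 1
  row 7 [0111]: ((1 IMPLIES (NOT 1 OR 1)) OR ((1 XOR NOT 0) IMPLIES (NOT 1 OR 1))) -> 1
  row 8 [1000]: ((0 IMPLIES (NOT 0 OR 0)) OR ((0 XOR NOT 1) IMPLIES (NOT 0 OR 0))) -> 1
  row 9 [1001]: ((0 IMPLIES (NOT 0 OR 0)) OR ((0 XOR NOT 1) IMPLIES (NOT 1 OR 1))) -> 1
  row 10 [1010]: ((0 IMPLIES (NOT 1 OR 0)) OR ((1 XOR NOT 1) IMPLIES (NOT 0 OR 0))) -> 1
  row 11 [1011]: ((0 IMPLIES (NOT 1 OR 0)) OR ((1 XOR NOT 1) IMPLIES (NOT 1 OR 1))) -> 1
  row 12 [1100]: ((1 IMPLIES (NOT 0 OR 1)) OR ((0 XOR NOT 1) IMPLIES (NOT 0 OR 0))) -> 1
  row 13 [1101]: ((1 IMPLIES (NOT 0 OR 1)) OR ((0 XOR NOT 1) IMPLIES (NOT 1 OR 1))) -> 1
  row 14 [1110]: ((1 IMPLIES (NOT 1 OR 1)) OR ((1 XOR NOT 1) IMPLIES (NOT 0 OR 0))) -> 1
  row 15 [1111]: ((1 IMPLIES (NOT 1 OR 1)) OR ((1 XOR NOT 1) IMPLIES (NOT 1 OR 1))) -> 1
Full result column, 4 rows per line (P1,P2 fixed per line; P3,P4 runs 00..11 left to right):
  rows 0-3 [P1,P2=00]: 1111  = hex F
  rows 4-7 [P1,P2=01]: 1111  = hex F
  rows 8-11 [P1,P2=10]: 1111  = hex F
  rows 12-15 [P1,P2=11]: 1111  = hex F
Output column (row 0 .. row 15) = 1111111111111111
Output column grouped in 4s = 1111 1111 1111 1111 = 0xFFFF
Convert to decimal digit by digit (value = value*16 + digit):
  F -> 15
  15*16 + 15 (F) = 255
  255*16 + 15 (F) = 4095
  4095*16 + 15 (F) = 65535
Decimal = 65535

65535


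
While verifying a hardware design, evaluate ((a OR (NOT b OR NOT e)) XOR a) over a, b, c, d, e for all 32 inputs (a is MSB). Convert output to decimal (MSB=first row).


Formula: ((a OR (NOT b OR NOT e)) XOR a) over a, b, c, d, e (32 rows)
Evaluate each row (bits = a,b,c,d,e, MSB first):
  row 0 [00000]: ((0 OR (NOT 0 OR NOT 0)) XOR 0) -> 1
  row 1 [00001]: ((0 OR (NOT 0 OR NOT 1)) XOR 0) -> 1
  row 2 [00010]: ((0 OR (NOT 0 OR NOT 0)) XOR 0) -> 1
  row 3 [00011]: ((0 OR (NOT 0 OR NOT 1)) XOR 0) -> 1
  row 4 [00100]: ((0 OR (NOT 0 OR NOT 0)) XOR 0) -> 1
  row 5 [00101]: ((0 OR (NOT 0 OR NOT 1)) XOR 0) -> 1
  row 6 [00110]: ((0 OR (NOT 0 OR NOT 0)) XOR 0) -> 1
  row 7 [00111]: ((0 OR (NOT 0 OR NOT 1)) XOR 0) -> 1
  row 8 [01000]: ((0 OR (NOT 1 OR NOT 0)) XOR 0) -> 1
  row 9 [01001]: ((0 OR (NOT 1 OR NOT 1)) XOR 0) -> 0
  row 10 [01010]: ((0 OR (NOT 1 OR NOT 0)) XOR 0) -> 1
  row 11 [01011]: ((0 OR (NOT 1 OR NOT 1)) XOR 0) -> 0
  row 12 [01100]: ((0 OR (NOT 1 OR NOT 0)) XOR 0) -> 1
  row 13 [01101]: ((0 OR (NOT 1 OR NOT 1)) XOR 0) -> 0
  row 14 [01110]: ((0 OR (NOT 1 OR NOT 0)) XOR 0) -> 1
  row 15 [01111]: ((0 OR (NOT 1 OR NOT 1)) XOR 0) -> 0
  row 16 [10000]: ((1 OR (NOT 0 OR NOT 0)) XOR 1) -> 0
  row 17 [10001]: ((1 OR (NOT 0 OR NOT 1)) XOR 1) -> 0
  row 18 [10010]: ((1 OR (NOT 0 OR NOT 0)) XOR 1) -> 0
  row 19 [10011]: ((1 OR (NOT 0 OR NOT 1)) XOR 1) -> 0
  row 20 [10100]: ((1 OR (NOT 0 OR NOT 0)) XOR 1) -> 0
  row 21 [10101]: ((1 OR (NOT 0 OR NOT 1)) XOR 1) -> 0
  row 22 [10110]: ((1 OR (NOT 0 OR NOT 0)) XOR 1) -> 0
  row 23 [10111]: ((1 OR (NOT 0 OR NOT 1)) XOR 1) -> 0
  row 24 [11000]: ((1 OR (NOT 1 OR NOT 0)) XOR 1) -> 0
  row 25 [11001]: ((1 OR (NOT 1 OR NOT 1)) XOR 1) -> 0
  row 26 [11010]: ((1 OR (NOT 1 OR NOT 0)) XOR 1) -> 0
  row 27 [11011]: ((1 OR (NOT 1 OR NOT 1)) XOR 1) -> 0
  row 28 [11100]: ((1 OR (NOT 1 OR NOT 0)) XOR 1) -> 0
  row 29 [11101]: ((1 OR (NOT 1 OR NOT 1)) XOR 1) -> 0
  row 30 [11110]: ((1 OR (NOT 1 OR NOT 0)) XOR 1) -> 0
  row 31 [11111]: ((1 OR (NOT 1 OR NOT 1)) XOR 1) -> 0
Full result column, 4 rows per line (a,b,c fixed per line; d,e runs 00..11 left to right):
  rows 0-3 [a,b,c=000]: 1111  = hex F
  rows 4-7 [a,b,c=001]: 1111  = hex F
  rows 8-11 [a,b,c=010]: 1010  = hex A
  rows 12-15 [a,b,c=011]: 1010  = hex A
  rows 16-19 [a,b,c=100]: 0000  = hex 0
  rows 20-23 [a,b,c=101]: 0000  = hex 0
  rows 24-27 [a,b,c=110]: 0000  = hex 0
  rows 28-31 [a,b,c=111]: 0000  = hex 0
Output column (row 0 .. row 31) = 11111111101010100000000000000000
Output column grouped in 4s = 1111 1111 1010 1010 0000 0000 0000 0000 = 0xFFAA0000
Convert to decimal digit by digit (value = value*16 + digit):
  F -> 15
  15*16 + 15 (F) = 255
  255*16 + 10 (A) = 4090
  4090*16 + 10 (A) = 65450
  65450*16 + 0 = 1047200
  1047200*16 + 0 = 16755200
  16755200*16 + 0 = 268083200
  268083200*16 + 0 = 4289331200
Decimal = 4289331200

4289331200


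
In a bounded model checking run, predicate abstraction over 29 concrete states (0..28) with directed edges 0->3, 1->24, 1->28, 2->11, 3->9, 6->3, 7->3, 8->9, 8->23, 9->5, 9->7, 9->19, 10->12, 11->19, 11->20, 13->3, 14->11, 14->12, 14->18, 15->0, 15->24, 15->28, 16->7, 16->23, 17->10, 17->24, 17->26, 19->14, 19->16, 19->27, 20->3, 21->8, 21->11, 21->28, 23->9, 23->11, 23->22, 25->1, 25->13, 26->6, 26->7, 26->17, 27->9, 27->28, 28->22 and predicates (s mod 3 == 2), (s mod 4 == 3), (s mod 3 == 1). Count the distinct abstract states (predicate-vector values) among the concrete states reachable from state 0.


BFS from 0:
Concrete reachable: {0, 3, 5, 7, 9, 11, 12, 14, 16, 18, 19, 20, 22, 23, 27, 28}
Abstract via predicates (s mod 3 == 2), (s mod 4 == 3), (s mod 3 == 1):
  (0,0,0) <- {0, 9, 12, 18}
  (0,0,1) <- {16, 22, 28}
  (0,1,0) <- {3, 27}
  (0,1,1) <- {7, 19}
  (1,0,0) <- {5, 14, 20}
  (1,1,0) <- {11, 23}
Distinct abstract states = 6

6


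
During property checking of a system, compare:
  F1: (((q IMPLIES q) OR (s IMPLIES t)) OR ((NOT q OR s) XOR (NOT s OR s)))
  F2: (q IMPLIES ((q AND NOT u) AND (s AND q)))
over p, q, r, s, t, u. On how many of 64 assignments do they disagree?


F1 = (((q IMPLIES q) OR (s IMPLIES t)) OR ((NOT q OR s) XOR (NOT s OR s)))
F2 = (q IMPLIES ((q AND NOT u) AND (s AND q)))
Evaluate both on each of 64 rows (bits = p,q,r,s,t,u):
  row 0 [000000]: F1=1 F2=1 -> 0
  row 1 [000001]: F1=1 F2=1 -> 0
  row 2 [000010]: F1=1 F2=1 -> 0
  row 3 [000011]: F1=1 F2=1 -> 0
  row 4 [000100]: F1=1 F2=1 -> 0
  (every remaining row is evaluated the same way; all 64 results are listed next)
Full result column, 8 rows per line (p,q,r fixed per line; s,t,u runs 000..111 left to right):
  rows 0-7 [p,q,r=000]: 00000000  (ones: 0)
  rows 8-15 [p,q,r=001]: 00000000  (ones: 0)
  rows 16-23 [p,q,r=010]: 11110101  (ones: 6)
  rows 24-31 [p,q,r=011]: 11110101  (ones: 6)
  rows 32-39 [p,q,r=100]: 00000000  (ones: 0)
  rows 40-47 [p,q,r=101]: 00000000  (ones: 0)
  rows 48-55 [p,q,r=110]: 11110101  (ones: 6)
  rows 56-63 [p,q,r=111]: 11110101  (ones: 6)
Disagreements = 0+0+6+6+0+0+6+6 = 24

24


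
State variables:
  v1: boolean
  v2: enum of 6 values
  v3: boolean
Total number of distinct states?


State space = product of domain sizes of all variables.
Domain sizes:
  v1 (boolean): 2
  v2 (enum of 6 values): 6
  v3 (boolean): 2
Product = 2 * 6 * 2 = 24

24


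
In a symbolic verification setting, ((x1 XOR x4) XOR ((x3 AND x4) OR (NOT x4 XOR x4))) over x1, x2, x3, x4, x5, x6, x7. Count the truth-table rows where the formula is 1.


Formula: ((x1 XOR x4) XOR ((x3 AND x4) OR (NOT x4 XOR x4))) over 7 vars (128 rows)
Evaluate each row (x1, x2, x3, x4, x5, x6, x7 as bits, MSB first):
  row 0 [0000000]: ((0 XOR 0) XOR ((0 AND 0) OR (NOT 0 XOR 0))) -> 1
  row 1 [0000001]: ((0 XOR 0) XOR ((0 AND 0) OR (NOT 0 XOR 0))) -> 1
  row 2 [0000010]: ((0 XOR 0) XOR ((0 AND 0) OR (NOT 0 XOR 0))) -> 1
  row 3 [0000011]: ((0 XOR 0) XOR ((0 AND 0) OR (NOT 0 XOR 0))) -> 1
  row 4 [0000100]: ((0 XOR 0) XOR ((0 AND 0) OR (NOT 0 XOR 0))) -> 1
  (every remaining row is evaluated the same way; all 128 results are listed next)
Full result column, 8 rows per line (x1,x2,x3,x4 fixed per line; x5,x6,x7 runs 000..111 left to right):
  rows 0-7 [x1,x2,x3,x4=0000]: 11111111  (ones: 8)
  rows 8-15 [x1,x2,x3,x4=0001]: 00000000  (ones: 0)
  rows 16-23 [x1,x2,x3,x4=0010]: 11111111  (ones: 8)
  rows 24-31 [x1,x2,x3,x4=0011]: 00000000  (ones: 0)
  rows 32-39 [x1,x2,x3,x4=0100]: 11111111  (ones: 8)
  rows 40-47 [x1,x2,x3,x4=0101]: 00000000  (ones: 0)
  rows 48-55 [x1,x2,x3,x4=0110]: 11111111  (ones: 8)
  rows 56-63 [x1,x2,x3,x4=0111]: 00000000  (ones: 0)
  rows 64-71 [x1,x2,x3,x4=1000]: 00000000  (ones: 0)
  rows 72-79 [x1,x2,x3,x4=1001]: 11111111  (ones: 8)
  rows 80-87 [x1,x2,x3,x4=1010]: 00000000  (ones: 0)
  rows 88-95 [x1,x2,x3,x4=1011]: 11111111  (ones: 8)
  rows 96-103 [x1,x2,x3,x4=1100]: 00000000  (ones: 0)
  rows 104-111 [x1,x2,x3,x4=1101]: 11111111  (ones: 8)
  rows 112-119 [x1,x2,x3,x4=1110]: 00000000  (ones: 0)
  rows 120-127 [x1,x2,x3,x4=1111]: 11111111  (ones: 8)
Count of 1-rows = 8+0+8+0+8+0+8+0+0+8+0+8+0+8+0+8 = 64

64


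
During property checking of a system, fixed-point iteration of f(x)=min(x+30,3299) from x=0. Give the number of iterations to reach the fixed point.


Step 1: x=0, cap=3299, increment=30
Step 2: x grows by 30 each step until capped at 3299; fixed point is x=3299
Step 3: iterations = ceil(3299/30) = 110

110


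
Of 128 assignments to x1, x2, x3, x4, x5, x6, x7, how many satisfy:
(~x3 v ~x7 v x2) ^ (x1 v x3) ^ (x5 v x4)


CNF with 3 clauses over 7 vars (128 assignments).
An assignment satisfies CNF iff every clause has >=1 true literal.
Check each row (bits = x1,x2,x3,x4,x5,x6,x7; clause T/F shown):
  row 0 [0000000]: clauses=TFF -> 0
  row 1 [0000001]: clauses=TFF -> 0
  row 2 [0000010]: clauses=TFF -> 0
  row 3 [0000011]: clauses=TFF -> 0
  row 4 [0000100]: clauses=TFT -> 0
  (every remaining row is evaluated the same way; all 128 results are listed next)
Full result column, 8 rows per line (x1,x2,x3,x4 fixed per line; x5,x6,x7 runs 000..111 left to right):
  rows 0-7 [x1,x2,x3,x4=0000]: 00000000  (ones: 0)
  rows 8-15 [x1,x2,x3,x4=0001]: 00000000  (ones: 0)
  rows 16-23 [x1,x2,x3,x4=0010]: 00001010  (ones: 2)
  rows 24-31 [x1,x2,x3,x4=0011]: 10101010  (ones: 4)
  rows 32-39 [x1,x2,x3,x4=0100]: 00000000  (ones: 0)
  rows 40-47 [x1,x2,x3,x4=0101]: 00000000  (ones: 0)
  rows 48-55 [x1,x2,x3,x4=0110]: 00001111  (ones: 4)
  rows 56-63 [x1,x2,x3,x4=0111]: 11111111  (ones: 8)
  rows 64-71 [x1,x2,x3,x4=1000]: 00001111  (ones: 4)
  rows 72-79 [x1,x2,x3,x4=1001]: 11111111  (ones: 8)
  rows 80-87 [x1,x2,x3,x4=1010]: 00001010  (ones: 2)
  rows 88-95 [x1,x2,x3,x4=1011]: 10101010  (ones: 4)
  rows 96-103 [x1,x2,x3,x4=1100]: 00001111  (ones: 4)
  rows 104-111 [x1,x2,x3,x4=1101]: 11111111  (ones: 8)
  rows 112-119 [x1,x2,x3,x4=1110]: 00001111  (ones: 4)
  rows 120-127 [x1,x2,x3,x4=1111]: 11111111  (ones: 8)
Satisfying assignments = 0+0+2+4+0+0+4+8+4+8+2+4+4+8+4+8 = 60

60


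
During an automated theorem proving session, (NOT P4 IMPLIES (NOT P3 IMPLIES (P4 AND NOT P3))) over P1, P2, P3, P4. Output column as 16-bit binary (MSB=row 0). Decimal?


Formula: (NOT P4 IMPLIES (NOT P3 IMPLIES (P4 AND NOT P3))) over P1, P2, P3, P4 (16 rows)
Evaluate each row (bits = P1,P2,P3,P4, MSB first):
  row 0 [0000]: (NOT 0 IMPLIES (NOT 0 IMPLIES (0 AND NOT 0))) -> 0
  row 1 [0001]: (NOT 1 IMPLIES (NOT 0 IMPLIES (1 AND NOT 0))) -> 1
  row 2 [0010]: (NOT 0 IMPLIES (NOT 1 IMPLIES (0 AND NOT 1))) -> 1
  row 3 [0011]: (NOT 1 IMPLIES (NOT 1 IMPLIES (1 AND NOT 1))) -> 1
  row 4 [0100]: (NOT 0 IMPLIES (NOT 0 IMPLIES (0 AND NOT 0))) -> 0
  row 5 [0101]: (NOT 1 IMPLIES (NOT 0 IMPLIES (1 AND NOT 0))) -> 1
  row 6 [0110]: (NOT 0 IMPLIES (NOT 1 IMPLIES (0 AND NOT 1))) -> 1
  row 7 [0111]: (NOT 1 IMPLIES (NOT 1 IMPLIES (1 AND NOT 1))) -> 1
  row 8 [1000]: (NOT 0 IMPLIES (NOT 0 IMPLIES (0 AND NOT 0))) -> 0
  row 9 [1001]: (NOT 1 IMPLIES (NOT 0 IMPLIES (1 AND NOT 0))) -> 1
  row 10 [1010]: (NOT 0 IMPLIES (NOT 1 IMPLIES (0 AND NOT 1))) -> 1
  row 11 [1011]: (NOT 1 IMPLIES (NOT 1 IMPLIES (1 AND NOT 1))) -> 1
  row 12 [1100]: (NOT 0 IMPLIES (NOT 0 IMPLIES (0 AND NOT 0))) -> 0
  row 13 [1101]: (NOT 1 IMPLIES (NOT 0 IMPLIES (1 AND NOT 0))) -> 1
  row 14 [1110]: (NOT 0 IMPLIES (NOT 1 IMPLIES (0 AND NOT 1))) -> 1
  row 15 [1111]: (NOT 1 IMPLIES (NOT 1 IMPLIES (1 AND NOT 1))) -> 1
Full result column, 4 rows per line (P1,P2 fixed per line; P3,P4 runs 00..11 left to right):
  rows 0-3 [P1,P2=00]: 0111  = hex 7
  rows 4-7 [P1,P2=01]: 0111  = hex 7
  rows 8-11 [P1,P2=10]: 0111  = hex 7
  rows 12-15 [P1,P2=11]: 0111  = hex 7
Output column (row 0 .. row 15) = 0111011101110111
Output column grouped in 4s = 0111 0111 0111 0111 = 0x7777
Convert to decimal digit by digit (value = value*16 + digit):
  7 -> 7
  7*16 + 7 = 119
  119*16 + 7 = 1911
  1911*16 + 7 = 30583
Decimal = 30583

30583


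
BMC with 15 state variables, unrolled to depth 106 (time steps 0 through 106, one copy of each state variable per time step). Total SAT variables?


BMC unrolls to depth k, creating one copy of each state var for steps 0..k.
Step count = 106 + 1 = 107 (steps 0 through 106)
Vars per step = 15
Total = 15 * 107 = 1605

1605


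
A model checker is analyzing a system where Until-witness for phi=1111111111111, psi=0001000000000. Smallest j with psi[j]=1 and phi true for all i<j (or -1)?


(phi U psi) at 0: need smallest j with psi[j]=1 and phi[i]=1 for all i in [0,j).
Scan from step 0:
  step 0: phi=1, psi=0 -> continue
  step 1: phi=1, psi=0 -> continue
  step 2: phi=1, psi=0 -> continue
  step 3: psi=1 and phi held for [0,3) -> witness found
Witness step = 3

3


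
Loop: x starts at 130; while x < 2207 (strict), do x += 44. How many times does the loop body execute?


Step 1: x goes from 130 toward 2207 by 44; the body runs while x<2207, so iterations = ceil((bound-start)/step)
Step 2: Distance=2077
Step 3: ceil(2077/44)=48

48


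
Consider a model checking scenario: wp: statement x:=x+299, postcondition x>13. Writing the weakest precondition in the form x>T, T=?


Formula: wp(x:=E, P) = P[E/x] (substitute E for x in postcondition)
Step 1: Postcondition: x>13
Step 2: Substitute x+299 for x: x+299>13
Step 3: Solve for x: x > 13-299 = -286

-286


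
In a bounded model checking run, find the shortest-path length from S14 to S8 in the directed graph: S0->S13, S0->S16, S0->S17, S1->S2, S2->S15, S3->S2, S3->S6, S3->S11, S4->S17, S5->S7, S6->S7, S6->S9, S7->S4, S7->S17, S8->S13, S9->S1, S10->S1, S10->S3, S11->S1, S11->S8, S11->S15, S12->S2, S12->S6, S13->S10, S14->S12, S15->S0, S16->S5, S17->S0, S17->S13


BFS layer-by-layer from S14:
  dist 0: {S14}
  dist 1: {S12}
  dist 2: {S2, S6}
  dist 3: {S7, S9, S15}
  dist 4: {S0, S1, S4, S17}
  dist 5: {S13, S16}
  dist 6: {S5, S10}
  dist 7: {S3}
  dist 8: {S11}
  dist 9: {S8}
  -> S8 reached at distance 9
Shortest path length = 9

9


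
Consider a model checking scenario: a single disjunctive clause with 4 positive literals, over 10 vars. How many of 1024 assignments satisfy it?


Step 1: Total=2^10=1024
Step 2: Unsat when all 4 false: 2^6=64
Step 3: Sat=1024-64=960

960


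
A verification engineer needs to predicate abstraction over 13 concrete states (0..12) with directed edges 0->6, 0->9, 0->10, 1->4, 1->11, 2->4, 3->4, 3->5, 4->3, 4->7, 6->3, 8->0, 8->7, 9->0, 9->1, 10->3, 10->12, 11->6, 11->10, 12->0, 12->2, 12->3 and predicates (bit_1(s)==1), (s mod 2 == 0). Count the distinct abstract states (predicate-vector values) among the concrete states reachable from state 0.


BFS from 0:
Concrete reachable: {0, 1, 2, 3, 4, 5, 6, 7, 9, 10, 11, 12}
Abstract via predicates (bit_1(s)==1), (s mod 2 == 0):
  (0,0) <- {1, 5, 9}
  (0,1) <- {0, 4, 12}
  (1,0) <- {3, 7, 11}
  (1,1) <- {2, 6, 10}
Distinct abstract states = 4

4


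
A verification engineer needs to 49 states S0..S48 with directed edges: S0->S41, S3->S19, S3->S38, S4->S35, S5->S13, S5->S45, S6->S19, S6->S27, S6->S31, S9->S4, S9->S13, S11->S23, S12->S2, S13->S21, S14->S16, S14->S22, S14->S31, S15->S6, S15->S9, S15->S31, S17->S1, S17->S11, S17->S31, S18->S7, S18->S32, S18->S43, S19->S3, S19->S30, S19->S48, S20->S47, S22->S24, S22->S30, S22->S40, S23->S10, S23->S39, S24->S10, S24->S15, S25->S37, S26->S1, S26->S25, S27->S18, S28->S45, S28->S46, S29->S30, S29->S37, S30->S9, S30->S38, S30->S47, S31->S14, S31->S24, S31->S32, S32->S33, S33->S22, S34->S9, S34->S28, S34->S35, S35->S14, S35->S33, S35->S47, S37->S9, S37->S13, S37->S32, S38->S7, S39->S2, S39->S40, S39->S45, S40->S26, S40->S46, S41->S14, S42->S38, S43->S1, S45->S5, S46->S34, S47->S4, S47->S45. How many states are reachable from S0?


BFS from S0:
  layer 0: {S0}
  layer 1: {S41}
  layer 2: {S14}
  layer 3: {S16, S22, S31}
  layer 4: {S24, S30, S32, S40}
  layer 5: {S9, S10, S15, S26, S33, S38, S46, S47}
  layer 6: {S1, S4, S6, S7, S13, S25, S34, S45}
  layer 7: {S5, S19, S21, S27, S28, S35, S37}
  layer 8: {S3, S18, S48}
  layer 9: {S43}
Reachable set: {S0, S1, S3, S4, S5, S6, S7, S9, S10, S13, S14, S15, S16, S18, S19, S21, S22, S24, S25, S26, S27, S28, S30, S31, S32, S33, S34, S35, S37, S38, S40, S41, S43, S45, S46, S47, S48}
Count = 37

37


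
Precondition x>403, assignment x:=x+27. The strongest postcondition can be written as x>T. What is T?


Formula: sp(P, x:=E) = exists old_x. (x = E[old_x/x]) AND P[old_x/x] (old_x is the value of x before the assignment; eliminate old_x by solving x = E[old_x/x] for old_x)
Step 1: Precondition P: x>403, i.e. old_x > 403
Step 2: Assignment gives x = old_x + 27, so old_x = x - 27
Step 3: Substitute into P: x - 27 > 403
Step 4: Simplify: x > 403+27 = 430

430


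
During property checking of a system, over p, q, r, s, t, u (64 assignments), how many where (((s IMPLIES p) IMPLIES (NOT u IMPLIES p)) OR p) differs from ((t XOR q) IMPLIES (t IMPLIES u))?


F1 = (((s IMPLIES p) IMPLIES (NOT u IMPLIES p)) OR p)
F2 = ((t XOR q) IMPLIES (t IMPLIES u))
Evaluate both on each of 64 rows (bits = p,q,r,s,t,u):
  row 0 [000000]: F1=0 F2=1 (differ) -> 1
  row 1 [000001]: F1=1 F2=1 -> 0
  row 2 [000010]: F1=0 F2=0 -> 0
  row 3 [000011]: F1=1 F2=1 -> 0
  row 4 [000100]: F1=1 F2=1 -> 0
  (every remaining row is evaluated the same way; all 64 results are listed next)
Full result column, 8 rows per line (p,q,r fixed per line; s,t,u runs 000..111 left to right):
  rows 0-7 [p,q,r=000]: 10000010  (ones: 2)
  rows 8-15 [p,q,r=001]: 10000010  (ones: 2)
  rows 16-23 [p,q,r=010]: 10100000  (ones: 2)
  rows 24-31 [p,q,r=011]: 10100000  (ones: 2)
  rows 32-39 [p,q,r=100]: 00100010  (ones: 2)
  rows 40-47 [p,q,r=101]: 00100010  (ones: 2)
  rows 48-55 [p,q,r=110]: 00000000  (ones: 0)
  rows 56-63 [p,q,r=111]: 00000000  (ones: 0)
Disagreements = 2+2+2+2+2+2+0+0 = 12

12
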